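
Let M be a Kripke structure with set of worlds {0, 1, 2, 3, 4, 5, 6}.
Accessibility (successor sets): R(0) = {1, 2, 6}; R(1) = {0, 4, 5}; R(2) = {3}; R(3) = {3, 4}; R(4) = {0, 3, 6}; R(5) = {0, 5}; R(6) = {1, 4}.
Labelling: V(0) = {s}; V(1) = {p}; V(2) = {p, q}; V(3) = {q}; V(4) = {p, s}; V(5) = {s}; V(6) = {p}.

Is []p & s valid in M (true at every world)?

Recall that []ψ holds at a world iff ψ holds at every accessible world, and <>ψ holds iff ψ holds at some accessible world.
Let φ = []p & s. Evaluate φ at each world:
  0 (successors {1, 2, 6}): φ is true.
  1 (successors {0, 4, 5}): φ is false.
  2 (successors {3}): φ is false.
  3 (successors {3, 4}): φ is false.
  4 (successors {0, 3, 6}): φ is false.
  5 (successors {0, 5}): φ is false.
  6 (successors {1, 4}): φ is false.
Detail at 1 (counterexample):
  At 1: []p is false, s is false, so []p & s is false.
    At 1: []p requires p at every successor {0, 4, 5}.
      p fails at 0, so []p is false at 1.

No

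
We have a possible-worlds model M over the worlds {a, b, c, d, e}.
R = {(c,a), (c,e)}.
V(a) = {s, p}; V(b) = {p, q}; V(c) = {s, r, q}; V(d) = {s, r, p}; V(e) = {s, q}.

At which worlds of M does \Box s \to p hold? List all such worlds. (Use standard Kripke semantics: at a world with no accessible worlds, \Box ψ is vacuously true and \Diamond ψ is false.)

a, b, d

Let φ = \Box s \to p. Evaluate φ at each world:
  a (successors ∅): φ is true.
  b (successors ∅): φ is true.
  c (successors {a, e}): φ is false.
  d (successors ∅): φ is true.
  e (successors ∅): φ is false.
For instance, at c:
  At c: \Box s is true, p is false, so \Box s \to p is false.
    At c: \Box s requires s at every successor {a, e}.
      At a: s is true.
      At e: s is true.
    So \Box s is true at c.
Satisfying worlds: {a, b, d}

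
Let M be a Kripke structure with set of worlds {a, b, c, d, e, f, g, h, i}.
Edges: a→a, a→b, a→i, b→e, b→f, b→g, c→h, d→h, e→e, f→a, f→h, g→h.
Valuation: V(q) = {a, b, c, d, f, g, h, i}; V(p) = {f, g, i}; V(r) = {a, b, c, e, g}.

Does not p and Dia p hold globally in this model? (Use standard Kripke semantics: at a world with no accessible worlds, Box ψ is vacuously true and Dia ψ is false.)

No

Let φ = not p and Dia p. Evaluate φ at each world:
  a (successors {a, b, i}): φ is true.
  b (successors {e, f, g}): φ is true.
  c (successors {h}): φ is false.
  d (successors {h}): φ is false.
  e (successors {e}): φ is false.
  f (successors {a, h}): φ is false.
  g (successors {h}): φ is false.
  h (successors ∅): φ is false.
  i (successors ∅): φ is false.
Detail at c (counterexample):
  At c: not p is true, Dia p is false, so not p and Dia p is false.
    At c: Dia p requires p at some successor in {h}.
      At h: p is false.
    So Dia p is false at c.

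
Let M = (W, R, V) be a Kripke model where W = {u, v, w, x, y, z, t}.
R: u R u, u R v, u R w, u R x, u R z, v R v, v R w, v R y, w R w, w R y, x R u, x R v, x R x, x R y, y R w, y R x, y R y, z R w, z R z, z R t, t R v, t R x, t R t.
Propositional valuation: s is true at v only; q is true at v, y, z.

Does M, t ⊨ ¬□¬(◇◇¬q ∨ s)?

At t: □¬(◇◇¬q ∨ s) is false, so ¬□¬(◇◇¬q ∨ s) is true.
  At t: □¬(◇◇¬q ∨ s) requires ¬(◇◇¬q ∨ s) at every successor {v, x, t}.
    ¬(◇◇¬q ∨ s) fails at v, so □¬(◇◇¬q ∨ s) is false at t.
      At v: ◇◇¬q ∨ s is true, so ¬(◇◇¬q ∨ s) is false.

Yes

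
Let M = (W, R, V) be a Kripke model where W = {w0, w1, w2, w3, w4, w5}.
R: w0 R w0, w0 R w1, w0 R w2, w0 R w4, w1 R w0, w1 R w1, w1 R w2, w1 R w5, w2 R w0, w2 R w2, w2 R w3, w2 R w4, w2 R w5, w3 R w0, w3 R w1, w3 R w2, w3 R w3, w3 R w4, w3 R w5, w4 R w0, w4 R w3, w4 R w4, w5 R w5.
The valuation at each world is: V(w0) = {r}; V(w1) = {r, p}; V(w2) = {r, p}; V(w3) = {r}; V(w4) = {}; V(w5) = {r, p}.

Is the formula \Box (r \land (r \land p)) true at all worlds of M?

Let φ = \Box (r \land (r \land p)). Evaluate φ at each world:
  w0 (successors {w0, w1, w2, w4}): φ is false.
  w1 (successors {w0, w1, w2, w5}): φ is false.
  w2 (successors {w0, w2, w3, w4, w5}): φ is false.
  w3 (successors {w0, w1, w2, w3, w4, w5}): φ is false.
  w4 (successors {w0, w3, w4}): φ is false.
  w5 (successors {w5}): φ is true.
Detail at w0 (counterexample):
  At w0: \Box (r \land (r \land p)) requires r \land (r \land p) at every successor {w0, w1, w2, w4}.
    r \land (r \land p) fails at w0, so \Box (r \land (r \land p)) is false at w0.

No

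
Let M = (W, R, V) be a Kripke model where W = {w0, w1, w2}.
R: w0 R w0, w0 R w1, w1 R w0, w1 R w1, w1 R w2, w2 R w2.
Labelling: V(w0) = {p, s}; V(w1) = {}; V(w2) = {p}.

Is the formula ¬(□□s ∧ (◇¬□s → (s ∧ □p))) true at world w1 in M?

At w1: □□s ∧ (◇¬□s → (s ∧ □p)) is false, so ¬(□□s ∧ (◇¬□s → (s ∧ □p))) is true.
  At w1: □□s is false, ◇¬□s → (s ∧ □p) is false, so □□s ∧ (◇¬□s → (s ∧ □p)) is false.
    At w1: □□s requires □s at every successor {w0, w1, w2}.
      □s fails at w0, so □□s is false at w1.
    At w1: ◇¬□s is true, s ∧ □p is false, so ◇¬□s → (s ∧ □p) is false.
      At w1: ◇¬□s requires ¬□s at some successor in {w0, w1, w2}.
        ¬□s holds at w0, so ◇¬□s is true at w1.
      At w1: s is false, □p is false, so s ∧ □p is false.

Yes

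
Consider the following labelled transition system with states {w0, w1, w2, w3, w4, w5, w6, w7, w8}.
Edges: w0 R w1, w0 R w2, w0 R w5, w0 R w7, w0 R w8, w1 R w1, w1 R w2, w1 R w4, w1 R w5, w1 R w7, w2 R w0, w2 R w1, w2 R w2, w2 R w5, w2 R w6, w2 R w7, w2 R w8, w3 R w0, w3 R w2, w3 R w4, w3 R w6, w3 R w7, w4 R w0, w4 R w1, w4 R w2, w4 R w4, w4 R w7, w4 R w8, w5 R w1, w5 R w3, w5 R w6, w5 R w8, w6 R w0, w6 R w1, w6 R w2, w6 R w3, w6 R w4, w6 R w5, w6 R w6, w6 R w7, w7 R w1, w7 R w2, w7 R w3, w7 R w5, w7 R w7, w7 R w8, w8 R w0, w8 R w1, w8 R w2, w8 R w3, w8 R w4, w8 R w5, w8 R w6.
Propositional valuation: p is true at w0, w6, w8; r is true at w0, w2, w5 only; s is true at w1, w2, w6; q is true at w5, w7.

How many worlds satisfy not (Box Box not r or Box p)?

9

Let φ = not (Box Box not r or Box p). Evaluate φ at each world:
  w0 (successors {w1, w2, w5, w7, w8}): φ is true.
  w1 (successors {w1, w2, w4, w5, w7}): φ is true.
  w2 (successors {w0, w1, w2, w5, w6, w7, w8}): φ is true.
  w3 (successors {w0, w2, w4, w6, w7}): φ is true.
  w4 (successors {w0, w1, w2, w4, w7, w8}): φ is true.
  w5 (successors {w1, w3, w6, w8}): φ is true.
  w6 (successors {w0, w1, w2, w3, w4, w5, w6, w7}): φ is true.
  w7 (successors {w1, w2, w3, w5, w7, w8}): φ is true.
  w8 (successors {w0, w1, w2, w3, w4, w5, w6}): φ is true.
For instance, at w7:
  At w7: Box Box not r or Box p is false, so not (Box Box not r or Box p) is true.
    At w7: Box Box not r is false, Box p is false, so Box Box not r or Box p is false.
      At w7: Box Box not r requires Box not r at every successor {w1, w2, w3, w5, w7, w8}.
        Box not r fails at w1, so Box Box not r is false at w7.
      At w7: Box p requires p at every successor {w1, w2, w3, w5, w7, w8}.
        p fails at w1, so Box p is false at w7.
Satisfying worlds: {w0, w1, w2, w3, w4, w5, w6, w7, w8}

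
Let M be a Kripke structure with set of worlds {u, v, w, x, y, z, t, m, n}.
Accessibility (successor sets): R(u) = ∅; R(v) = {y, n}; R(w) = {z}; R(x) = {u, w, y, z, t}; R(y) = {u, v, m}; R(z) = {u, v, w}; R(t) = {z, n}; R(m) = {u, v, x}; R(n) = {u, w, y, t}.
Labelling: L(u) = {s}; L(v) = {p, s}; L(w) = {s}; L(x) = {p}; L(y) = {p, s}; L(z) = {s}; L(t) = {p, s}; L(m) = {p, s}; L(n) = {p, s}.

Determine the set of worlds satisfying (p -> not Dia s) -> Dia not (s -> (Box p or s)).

v, x, y, t, m, n

Let φ = (p -> not Dia s) -> Dia not (s -> (Box p or s)). Evaluate φ at each world:
  u (successors ∅): φ is false.
  v (successors {y, n}): φ is true.
  w (successors {z}): φ is false.
  x (successors {u, w, y, z, t}): φ is true.
  y (successors {u, v, m}): φ is true.
  z (successors {u, v, w}): φ is false.
  t (successors {z, n}): φ is true.
  m (successors {u, v, x}): φ is true.
  n (successors {u, w, y, t}): φ is true.
For instance, at t:
  At t: p -> not Dia s is false, Dia not (s -> (Box p or s)) is false, so (p -> not Dia s) -> Dia not (s -> (Box p or s)) is true.
    At t: p is true, not Dia s is false, so p -> not Dia s is false.
      At t: Dia s is true, so not Dia s is false.
    At t: Dia not (s -> (Box p or s)) requires not (s -> (Box p or s)) at some successor in {z, n}.
      At z: not (s -> (Box p or s)) is false.
      At n: not (s -> (Box p or s)) is false.
    So Dia not (s -> (Box p or s)) is false at t.
Satisfying worlds: {v, x, y, t, m, n}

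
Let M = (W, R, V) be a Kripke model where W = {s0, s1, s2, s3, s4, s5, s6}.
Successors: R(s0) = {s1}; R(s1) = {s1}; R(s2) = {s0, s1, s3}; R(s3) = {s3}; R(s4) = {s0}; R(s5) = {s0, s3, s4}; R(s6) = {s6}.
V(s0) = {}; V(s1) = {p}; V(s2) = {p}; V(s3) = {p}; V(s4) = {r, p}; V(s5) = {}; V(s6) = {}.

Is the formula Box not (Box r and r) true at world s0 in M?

Yes

At s0: Box not (Box r and r) requires not (Box r and r) at every successor {s1}.
    At s1: Box r and r is false, so not (Box r and r) is true.
      At s1: Box r is false, r is false, so Box r and r is false.
So Box not (Box r and r) is true at s0.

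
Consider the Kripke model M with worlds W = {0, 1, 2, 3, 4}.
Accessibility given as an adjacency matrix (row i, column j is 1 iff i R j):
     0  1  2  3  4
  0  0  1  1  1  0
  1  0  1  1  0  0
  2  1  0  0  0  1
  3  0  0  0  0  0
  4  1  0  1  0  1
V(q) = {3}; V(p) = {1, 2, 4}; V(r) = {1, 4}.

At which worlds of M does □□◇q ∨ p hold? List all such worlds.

1, 2, 3, 4

Let φ = □□◇q ∨ p. Evaluate φ at each world:
  0 (successors {1, 2, 3}): φ is false.
  1 (successors {1, 2}): φ is true.
  2 (successors {0, 4}): φ is true.
  3 (successors ∅): φ is true.
  4 (successors {0, 2, 4}): φ is true.
For instance, at 4:
  At 4: □□◇q is false, p is true, so □□◇q ∨ p is true.
    At 4: □□◇q requires □◇q at every successor {0, 2, 4}.
      □◇q fails at 0, so □□◇q is false at 4.
Satisfying worlds: {1, 2, 3, 4}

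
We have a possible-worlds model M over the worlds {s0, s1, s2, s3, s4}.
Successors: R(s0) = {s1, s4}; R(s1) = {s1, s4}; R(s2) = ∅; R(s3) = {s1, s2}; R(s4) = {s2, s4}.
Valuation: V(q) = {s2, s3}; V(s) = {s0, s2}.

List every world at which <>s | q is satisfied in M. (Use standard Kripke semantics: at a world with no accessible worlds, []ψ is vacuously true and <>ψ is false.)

s2, s3, s4

Let φ = <>s | q. Evaluate φ at each world:
  s0 (successors {s1, s4}): φ is false.
  s1 (successors {s1, s4}): φ is false.
  s2 (successors ∅): φ is true.
  s3 (successors {s1, s2}): φ is true.
  s4 (successors {s2, s4}): φ is true.
For instance, at s1:
  At s1: <>s is false, q is false, so <>s | q is false.
    At s1: <>s requires s at some successor in {s1, s4}.
      At s1: s is false.
      At s4: s is false.
    So <>s is false at s1.
Satisfying worlds: {s2, s3, s4}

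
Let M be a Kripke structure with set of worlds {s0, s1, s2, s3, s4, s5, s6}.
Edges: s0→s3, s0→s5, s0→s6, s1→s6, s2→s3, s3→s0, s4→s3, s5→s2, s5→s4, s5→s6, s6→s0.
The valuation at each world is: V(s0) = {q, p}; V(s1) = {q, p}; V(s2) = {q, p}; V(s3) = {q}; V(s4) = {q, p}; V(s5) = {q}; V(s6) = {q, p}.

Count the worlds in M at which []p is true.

4

Let φ = []p. Evaluate φ at each world:
  s0 (successors {s3, s5, s6}): φ is false.
  s1 (successors {s6}): φ is true.
  s2 (successors {s3}): φ is false.
  s3 (successors {s0}): φ is true.
  s4 (successors {s3}): φ is false.
  s5 (successors {s2, s4, s6}): φ is true.
  s6 (successors {s0}): φ is true.
For instance, at s2:
  At s2: []p requires p at every successor {s3}.
    p fails at s3, so []p is false at s2.
Satisfying worlds: {s1, s3, s5, s6}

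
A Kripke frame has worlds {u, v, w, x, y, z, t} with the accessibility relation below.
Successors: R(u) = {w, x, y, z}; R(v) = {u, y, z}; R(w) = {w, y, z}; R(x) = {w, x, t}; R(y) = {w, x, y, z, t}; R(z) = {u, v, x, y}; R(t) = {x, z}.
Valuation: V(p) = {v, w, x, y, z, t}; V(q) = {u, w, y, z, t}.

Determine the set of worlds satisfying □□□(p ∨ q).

Recall that □ψ holds at a world iff ψ holds at every accessible world, and ◇ψ holds iff ψ holds at some accessible world.
Let φ = □□□(p ∨ q). Evaluate φ at each world:
  u (successors {w, x, y, z}): φ is true.
  v (successors {u, y, z}): φ is true.
  w (successors {w, y, z}): φ is true.
  x (successors {w, x, t}): φ is true.
  y (successors {w, x, y, z, t}): φ is true.
  z (successors {u, v, x, y}): φ is true.
  t (successors {x, z}): φ is true.
For instance, at u:
  At u: □□□(p ∨ q) requires □□(p ∨ q) at every successor {w, x, y, z}.
    At w: □□(p ∨ q) is true.
    At x: □□(p ∨ q) is true.
    At y: □□(p ∨ q) is true.
    At z: □□(p ∨ q) is true.
  So □□□(p ∨ q) is true at u.
Satisfying worlds: {u, v, w, x, y, z, t}

u, v, w, x, y, z, t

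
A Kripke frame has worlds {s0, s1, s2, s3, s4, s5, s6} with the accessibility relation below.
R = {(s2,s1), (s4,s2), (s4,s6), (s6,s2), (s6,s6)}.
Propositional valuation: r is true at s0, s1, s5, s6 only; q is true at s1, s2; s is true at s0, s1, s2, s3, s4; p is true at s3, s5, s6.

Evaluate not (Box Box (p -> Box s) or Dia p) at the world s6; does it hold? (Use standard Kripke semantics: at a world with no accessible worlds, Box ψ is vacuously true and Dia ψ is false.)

At s6: Box Box (p -> Box s) or Dia p is true, so not (Box Box (p -> Box s) or Dia p) is false.
  At s6: Box Box (p -> Box s) is false, Dia p is true, so Box Box (p -> Box s) or Dia p is true.
    At s6: Box Box (p -> Box s) requires Box (p -> Box s) at every successor {s2, s6}.
      Box (p -> Box s) fails at s6, so Box Box (p -> Box s) is false at s6.
    At s6: Dia p requires p at some successor in {s2, s6}.
      p holds at s6, so Dia p is true at s6.

No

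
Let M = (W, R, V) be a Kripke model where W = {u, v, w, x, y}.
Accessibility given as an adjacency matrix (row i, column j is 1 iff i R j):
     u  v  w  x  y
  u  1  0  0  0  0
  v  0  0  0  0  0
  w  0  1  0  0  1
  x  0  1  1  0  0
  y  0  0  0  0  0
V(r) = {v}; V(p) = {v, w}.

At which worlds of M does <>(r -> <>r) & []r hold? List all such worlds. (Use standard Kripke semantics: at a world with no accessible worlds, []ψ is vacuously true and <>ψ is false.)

none

Let φ = <>(r -> <>r) & []r. Evaluate φ at each world:
  u (successors {u}): φ is false.
  v (successors ∅): φ is false.
  w (successors {v, y}): φ is false.
  x (successors {v, w}): φ is false.
  y (successors ∅): φ is false.
For instance, at w:
  At w: <>(r -> <>r) is true, []r is false, so <>(r -> <>r) & []r is false.
    At w: <>(r -> <>r) requires r -> <>r at some successor in {v, y}.
      r -> <>r holds at y, so <>(r -> <>r) is true at w.
    At w: []r requires r at every successor {v, y}.
      r fails at y, so []r is false at w.
Satisfying worlds: none.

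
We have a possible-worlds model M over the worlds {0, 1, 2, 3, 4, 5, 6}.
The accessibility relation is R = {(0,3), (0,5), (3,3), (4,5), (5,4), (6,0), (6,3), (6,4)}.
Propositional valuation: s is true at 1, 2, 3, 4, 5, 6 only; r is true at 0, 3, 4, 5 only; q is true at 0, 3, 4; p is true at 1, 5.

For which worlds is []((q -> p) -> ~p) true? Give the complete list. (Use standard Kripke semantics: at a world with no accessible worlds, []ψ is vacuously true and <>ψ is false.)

1, 2, 3, 5, 6

Let φ = []((q -> p) -> ~p). Evaluate φ at each world:
  0 (successors {3, 5}): φ is false.
  1 (successors ∅): φ is true.
  2 (successors ∅): φ is true.
  3 (successors {3}): φ is true.
  4 (successors {5}): φ is false.
  5 (successors {4}): φ is true.
  6 (successors {0, 3, 4}): φ is true.
For instance, at 4:
  At 4: []((q -> p) -> ~p) requires (q -> p) -> ~p at every successor {5}.
    (q -> p) -> ~p fails at 5, so []((q -> p) -> ~p) is false at 4.
Satisfying worlds: {1, 2, 3, 5, 6}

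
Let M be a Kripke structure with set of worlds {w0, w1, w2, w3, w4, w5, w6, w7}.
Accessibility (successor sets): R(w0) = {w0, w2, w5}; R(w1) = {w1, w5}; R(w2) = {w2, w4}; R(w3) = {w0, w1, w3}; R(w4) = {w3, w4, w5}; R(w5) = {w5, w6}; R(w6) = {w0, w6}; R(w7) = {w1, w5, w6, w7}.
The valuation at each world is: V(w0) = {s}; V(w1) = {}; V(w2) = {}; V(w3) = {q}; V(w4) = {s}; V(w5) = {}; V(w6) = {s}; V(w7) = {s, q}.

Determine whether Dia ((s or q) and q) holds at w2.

No

At w2: Dia ((s or q) and q) requires (s or q) and q at some successor in {w2, w4}.
  At w2: (s or q) and q is false.
  At w4: (s or q) and q is false.
So Dia ((s or q) and q) is false at w2.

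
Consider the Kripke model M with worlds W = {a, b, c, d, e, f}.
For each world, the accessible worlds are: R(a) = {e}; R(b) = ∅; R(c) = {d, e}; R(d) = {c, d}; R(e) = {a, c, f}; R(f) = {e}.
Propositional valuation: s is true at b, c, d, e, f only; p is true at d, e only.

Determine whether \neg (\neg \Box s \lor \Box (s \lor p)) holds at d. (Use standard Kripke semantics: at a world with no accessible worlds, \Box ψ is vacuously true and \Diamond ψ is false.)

Recall that \Box ψ holds at a world iff ψ holds at every accessible world, and \Diamond ψ holds iff ψ holds at some accessible world.
At d: \neg \Box s \lor \Box (s \lor p) is true, so \neg (\neg \Box s \lor \Box (s \lor p)) is false.
  At d: \neg \Box s is false, \Box (s \lor p) is true, so \neg \Box s \lor \Box (s \lor p) is true.
    At d: \Box s is true, so \neg \Box s is false.
      At d: \Box s requires s at every successor {c, d}.
        At c: s is true.
        At d: s is true.
      So \Box s is true at d.
    At d: \Box (s \lor p) requires s \lor p at every successor {c, d}.
      At c: s \lor p is true.
      At d: s \lor p is true.
    So \Box (s \lor p) is true at d.

No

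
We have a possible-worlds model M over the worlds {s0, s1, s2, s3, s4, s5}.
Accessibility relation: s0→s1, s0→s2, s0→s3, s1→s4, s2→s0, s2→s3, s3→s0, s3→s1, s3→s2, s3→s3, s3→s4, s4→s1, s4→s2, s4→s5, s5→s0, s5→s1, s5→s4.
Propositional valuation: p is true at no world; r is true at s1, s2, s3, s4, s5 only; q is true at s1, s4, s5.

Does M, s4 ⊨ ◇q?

At s4: ◇q requires q at some successor in {s1, s2, s5}.
  q holds at s1, so ◇q is true at s4.

Yes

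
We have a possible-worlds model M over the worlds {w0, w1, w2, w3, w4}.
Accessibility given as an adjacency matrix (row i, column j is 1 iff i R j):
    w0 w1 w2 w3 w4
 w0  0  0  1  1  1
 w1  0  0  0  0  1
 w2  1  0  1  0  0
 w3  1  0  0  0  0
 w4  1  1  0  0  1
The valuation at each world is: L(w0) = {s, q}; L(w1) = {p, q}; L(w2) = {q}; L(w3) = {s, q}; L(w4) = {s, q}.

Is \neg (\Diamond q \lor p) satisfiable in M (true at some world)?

Let φ = \neg (\Diamond q \lor p). Evaluate φ at each world:
  w0 (successors {w2, w3, w4}): φ is false.
  w1 (successors {w4}): φ is false.
  w2 (successors {w0, w2}): φ is false.
  w3 (successors {w0}): φ is false.
  w4 (successors {w0, w1, w4}): φ is false.
For instance, at w0:
  At w0: \Diamond q \lor p is true, so \neg (\Diamond q \lor p) is false.
    At w0: \Diamond q is true, p is false, so \Diamond q \lor p is true.
      At w0: \Diamond q requires q at some successor in {w2, w3, w4}.
        q holds at w2, so \Diamond q is true at w0.

No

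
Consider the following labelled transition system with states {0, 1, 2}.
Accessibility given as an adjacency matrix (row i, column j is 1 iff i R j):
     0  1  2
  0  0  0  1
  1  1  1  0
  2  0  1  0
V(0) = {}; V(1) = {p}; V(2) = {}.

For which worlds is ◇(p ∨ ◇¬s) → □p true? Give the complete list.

Let φ = ◇(p ∨ ◇¬s) → □p. Evaluate φ at each world:
  0 (successors {2}): φ is false.
  1 (successors {0, 1}): φ is false.
  2 (successors {1}): φ is true.
For instance, at 2:
  At 2: ◇(p ∨ ◇¬s) is true, □p is true, so ◇(p ∨ ◇¬s) → □p is true.
    At 2: ◇(p ∨ ◇¬s) requires p ∨ ◇¬s at some successor in {1}.
      p ∨ ◇¬s holds at 1, so ◇(p ∨ ◇¬s) is true at 2.
    At 2: □p requires p at every successor {1}.
      At 1: p is true.
    So □p is true at 2.
Satisfying worlds: {2}

2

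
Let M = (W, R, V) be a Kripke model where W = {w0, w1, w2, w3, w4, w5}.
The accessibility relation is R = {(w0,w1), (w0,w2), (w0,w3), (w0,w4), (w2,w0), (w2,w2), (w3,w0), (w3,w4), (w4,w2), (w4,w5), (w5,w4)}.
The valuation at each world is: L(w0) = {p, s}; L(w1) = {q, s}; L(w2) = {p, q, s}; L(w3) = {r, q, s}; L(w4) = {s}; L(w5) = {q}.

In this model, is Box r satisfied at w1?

Yes

At w1: no accessible worlds, so Box r holds vacuously.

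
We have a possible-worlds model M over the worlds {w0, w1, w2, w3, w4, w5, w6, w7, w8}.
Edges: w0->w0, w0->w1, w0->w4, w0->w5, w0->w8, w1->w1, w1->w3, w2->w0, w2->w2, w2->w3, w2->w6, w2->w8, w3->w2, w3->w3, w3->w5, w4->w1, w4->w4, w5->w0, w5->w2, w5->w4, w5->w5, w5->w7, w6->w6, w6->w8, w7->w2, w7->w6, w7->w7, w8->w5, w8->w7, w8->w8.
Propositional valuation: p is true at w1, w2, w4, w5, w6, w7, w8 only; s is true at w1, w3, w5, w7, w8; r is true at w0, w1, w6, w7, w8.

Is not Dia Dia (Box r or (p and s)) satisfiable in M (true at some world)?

Let φ = not Dia Dia (Box r or (p and s)). Evaluate φ at each world:
  w0 (successors {w0, w1, w4, w5, w8}): φ is false.
  w1 (successors {w1, w3}): φ is false.
  w2 (successors {w0, w2, w3, w6, w8}): φ is false.
  w3 (successors {w2, w3, w5}): φ is false.
  w4 (successors {w1, w4}): φ is false.
  w5 (successors {w0, w2, w4, w5, w7}): φ is false.
  w6 (successors {w6, w8}): φ is false.
  w7 (successors {w2, w6, w7}): φ is false.
  w8 (successors {w5, w7, w8}): φ is false.
For instance, at w5:
  At w5: Dia Dia (Box r or (p and s)) is true, so not Dia Dia (Box r or (p and s)) is false.
    At w5: Dia Dia (Box r or (p and s)) requires Dia (Box r or (p and s)) at some successor in {w0, w2, w4, w5, w7}.
      Dia (Box r or (p and s)) holds at w0, so Dia Dia (Box r or (p and s)) is true at w5.

No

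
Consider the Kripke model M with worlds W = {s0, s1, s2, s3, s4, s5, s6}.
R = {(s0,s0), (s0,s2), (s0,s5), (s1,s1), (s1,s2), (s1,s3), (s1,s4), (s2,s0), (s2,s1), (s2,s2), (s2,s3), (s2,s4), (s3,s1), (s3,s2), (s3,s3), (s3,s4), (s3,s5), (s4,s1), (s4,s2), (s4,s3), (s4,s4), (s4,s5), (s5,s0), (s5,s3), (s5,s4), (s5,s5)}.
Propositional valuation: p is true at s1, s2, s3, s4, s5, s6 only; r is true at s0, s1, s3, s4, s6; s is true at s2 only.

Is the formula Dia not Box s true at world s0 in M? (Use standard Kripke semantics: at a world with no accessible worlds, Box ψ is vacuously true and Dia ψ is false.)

At s0: Dia not Box s requires not Box s at some successor in {s0, s2, s5}.
  not Box s holds at s0, so Dia not Box s is true at s0.
    At s0: Box s is false, so not Box s is true.
      At s0: Box s requires s at every successor {s0, s2, s5}.
        s fails at s0, so Box s is false at s0.

Yes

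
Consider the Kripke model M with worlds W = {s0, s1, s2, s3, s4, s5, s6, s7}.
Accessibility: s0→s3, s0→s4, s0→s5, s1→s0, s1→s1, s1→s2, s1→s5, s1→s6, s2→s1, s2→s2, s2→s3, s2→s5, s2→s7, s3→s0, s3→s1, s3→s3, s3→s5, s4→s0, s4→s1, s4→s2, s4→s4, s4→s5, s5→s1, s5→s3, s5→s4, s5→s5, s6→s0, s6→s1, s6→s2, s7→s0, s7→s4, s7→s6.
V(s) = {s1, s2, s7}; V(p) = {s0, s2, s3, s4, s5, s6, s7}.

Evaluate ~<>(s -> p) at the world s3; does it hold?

No

At s3: <>(s -> p) is true, so ~<>(s -> p) is false.
  At s3: <>(s -> p) requires s -> p at some successor in {s0, s1, s3, s5}.
    s -> p holds at s0, so <>(s -> p) is true at s3.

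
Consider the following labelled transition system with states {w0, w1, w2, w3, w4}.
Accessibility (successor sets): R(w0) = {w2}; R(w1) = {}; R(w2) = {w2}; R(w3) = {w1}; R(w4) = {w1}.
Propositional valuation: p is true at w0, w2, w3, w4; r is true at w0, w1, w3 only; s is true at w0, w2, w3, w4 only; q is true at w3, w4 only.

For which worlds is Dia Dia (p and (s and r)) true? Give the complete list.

Let φ = Dia Dia (p and (s and r)). Evaluate φ at each world:
  w0 (successors {w2}): φ is false.
  w1 (successors ∅): φ is false.
  w2 (successors {w2}): φ is false.
  w3 (successors {w1}): φ is false.
  w4 (successors {w1}): φ is false.
For instance, at w2:
  At w2: Dia Dia (p and (s and r)) requires Dia (p and (s and r)) at some successor in {w2}.
    At w2: Dia (p and (s and r)) is false.
  So Dia Dia (p and (s and r)) is false at w2.
Satisfying worlds: none.

none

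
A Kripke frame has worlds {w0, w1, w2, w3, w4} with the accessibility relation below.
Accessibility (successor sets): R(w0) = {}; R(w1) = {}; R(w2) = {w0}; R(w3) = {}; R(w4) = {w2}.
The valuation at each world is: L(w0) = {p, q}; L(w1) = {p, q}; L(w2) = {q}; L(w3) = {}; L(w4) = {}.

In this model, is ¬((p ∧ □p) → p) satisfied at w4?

No

At w4: (p ∧ □p) → p is true, so ¬((p ∧ □p) → p) is false.
  At w4: p ∧ □p is false, p is false, so (p ∧ □p) → p is true.
    At w4: p is false, □p is false, so p ∧ □p is false.
      At w4: □p requires p at every successor {w2}.
        p fails at w2, so □p is false at w4.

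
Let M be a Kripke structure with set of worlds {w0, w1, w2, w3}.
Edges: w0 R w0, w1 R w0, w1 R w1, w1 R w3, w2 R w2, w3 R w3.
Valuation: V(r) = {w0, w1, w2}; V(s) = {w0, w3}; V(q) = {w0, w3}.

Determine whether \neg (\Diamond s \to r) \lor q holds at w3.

At w3: \neg (\Diamond s \to r) is true, q is true, so \neg (\Diamond s \to r) \lor q is true.
  At w3: \Diamond s \to r is false, so \neg (\Diamond s \to r) is true.
    At w3: \Diamond s is true, r is false, so \Diamond s \to r is false.
      At w3: \Diamond s requires s at some successor in {w3}.
        s holds at w3, so \Diamond s is true at w3.

Yes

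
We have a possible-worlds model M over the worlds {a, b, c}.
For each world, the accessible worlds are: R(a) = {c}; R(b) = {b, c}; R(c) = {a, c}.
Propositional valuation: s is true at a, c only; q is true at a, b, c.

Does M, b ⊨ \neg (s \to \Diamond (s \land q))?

No

At b: s \to \Diamond (s \land q) is true, so \neg (s \to \Diamond (s \land q)) is false.
  At b: s is false, \Diamond (s \land q) is true, so s \to \Diamond (s \land q) is true.
    At b: \Diamond (s \land q) requires s \land q at some successor in {b, c}.
      s \land q holds at c, so \Diamond (s \land q) is true at b.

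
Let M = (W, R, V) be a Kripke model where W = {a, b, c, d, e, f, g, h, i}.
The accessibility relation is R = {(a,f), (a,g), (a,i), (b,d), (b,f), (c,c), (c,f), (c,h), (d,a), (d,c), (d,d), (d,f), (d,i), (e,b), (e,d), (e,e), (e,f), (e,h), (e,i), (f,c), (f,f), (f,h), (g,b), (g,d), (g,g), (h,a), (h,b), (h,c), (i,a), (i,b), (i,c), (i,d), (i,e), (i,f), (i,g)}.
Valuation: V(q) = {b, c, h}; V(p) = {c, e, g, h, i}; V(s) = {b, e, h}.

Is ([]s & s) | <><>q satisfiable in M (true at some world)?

Let φ = ([]s & s) | <><>q. Evaluate φ at each world:
  a (successors {f, g, i}): φ is true.
  b (successors {d, f}): φ is true.
  c (successors {c, f, h}): φ is true.
  d (successors {a, c, d, f, i}): φ is true.
  e (successors {b, d, e, f, h, i}): φ is true.
  f (successors {c, f, h}): φ is true.
  g (successors {b, d, g}): φ is true.
  h (successors {a, b, c}): φ is true.
  i (successors {a, b, c, d, e, f, g}): φ is true.
Detail at a (witness):
  At a: []s & s is false, <><>q is true, so ([]s & s) | <><>q is true.
    At a: []s is false, s is false, so []s & s is false.
      At a: []s requires s at every successor {f, g, i}.
        s fails at f, so []s is false at a.
    At a: <><>q requires <>q at some successor in {f, g, i}.
      <>q holds at f, so <><>q is true at a.

Yes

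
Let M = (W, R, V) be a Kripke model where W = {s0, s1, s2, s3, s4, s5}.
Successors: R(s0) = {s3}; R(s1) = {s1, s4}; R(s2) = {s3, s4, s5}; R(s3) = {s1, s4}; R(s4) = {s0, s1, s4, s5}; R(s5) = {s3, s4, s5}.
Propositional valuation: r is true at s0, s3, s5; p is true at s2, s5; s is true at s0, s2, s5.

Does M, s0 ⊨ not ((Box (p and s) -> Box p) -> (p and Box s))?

Yes

At s0: (Box (p and s) -> Box p) -> (p and Box s) is false, so not ((Box (p and s) -> Box p) -> (p and Box s)) is true.
  At s0: Box (p and s) -> Box p is true, p and Box s is false, so (Box (p and s) -> Box p) -> (p and Box s) is false.
    At s0: Box (p and s) is false, Box p is false, so Box (p and s) -> Box p is true.
      At s0: Box (p and s) requires p and s at every successor {s3}.
        p and s fails at s3, so Box (p and s) is false at s0.
      At s0: Box p requires p at every successor {s3}.
        p fails at s3, so Box p is false at s0.
    At s0: p is false, Box s is false, so p and Box s is false.
      At s0: Box s requires s at every successor {s3}.
        s fails at s3, so Box s is false at s0.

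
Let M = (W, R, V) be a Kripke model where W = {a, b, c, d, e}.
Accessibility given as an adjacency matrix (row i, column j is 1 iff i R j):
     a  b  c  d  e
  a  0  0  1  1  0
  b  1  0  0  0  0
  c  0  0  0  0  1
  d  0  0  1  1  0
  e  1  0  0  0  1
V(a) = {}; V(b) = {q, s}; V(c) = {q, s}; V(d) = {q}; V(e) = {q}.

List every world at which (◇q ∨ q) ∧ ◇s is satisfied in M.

a, d

Let φ = (◇q ∨ q) ∧ ◇s. Evaluate φ at each world:
  a (successors {c, d}): φ is true.
  b (successors {a}): φ is false.
  c (successors {e}): φ is false.
  d (successors {c, d}): φ is true.
  e (successors {a, e}): φ is false.
For instance, at a:
  At a: ◇q ∨ q is true, ◇s is true, so (◇q ∨ q) ∧ ◇s is true.
    At a: ◇q is true, q is false, so ◇q ∨ q is true.
      At a: ◇q requires q at some successor in {c, d}.
        q holds at c, so ◇q is true at a.
    At a: ◇s requires s at some successor in {c, d}.
      s holds at c, so ◇s is true at a.
Satisfying worlds: {a, d}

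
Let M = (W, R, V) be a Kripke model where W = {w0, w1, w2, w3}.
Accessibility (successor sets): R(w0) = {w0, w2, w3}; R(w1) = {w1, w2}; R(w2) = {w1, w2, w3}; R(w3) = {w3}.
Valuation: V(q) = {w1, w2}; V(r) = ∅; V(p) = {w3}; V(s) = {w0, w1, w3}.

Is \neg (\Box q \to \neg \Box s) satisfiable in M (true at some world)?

Let φ = \neg (\Box q \to \neg \Box s). Evaluate φ at each world:
  w0 (successors {w0, w2, w3}): φ is false.
  w1 (successors {w1, w2}): φ is false.
  w2 (successors {w1, w2, w3}): φ is false.
  w3 (successors {w3}): φ is false.
For instance, at w1:
  At w1: \Box q \to \neg \Box s is true, so \neg (\Box q \to \neg \Box s) is false.
    At w1: \Box q is true, \neg \Box s is true, so \Box q \to \neg \Box s is true.
      At w1: \Box q requires q at every successor {w1, w2}.
        At w1: q is true.
        At w2: q is true.
      So \Box q is true at w1.
      At w1: \Box s is false, so \neg \Box s is true.

No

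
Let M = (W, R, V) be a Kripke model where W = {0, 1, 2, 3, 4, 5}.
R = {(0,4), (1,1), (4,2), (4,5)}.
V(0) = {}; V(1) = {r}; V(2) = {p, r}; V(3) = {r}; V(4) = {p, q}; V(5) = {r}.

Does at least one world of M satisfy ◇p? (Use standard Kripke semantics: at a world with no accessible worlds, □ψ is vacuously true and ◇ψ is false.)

Recall that ◇ψ holds at a world iff ψ holds at some accessible world.
Let φ = ◇p. Evaluate φ at each world:
  0 (successors {4}): φ is true.
  1 (successors {1}): φ is false.
  2 (successors ∅): φ is false.
  3 (successors ∅): φ is false.
  4 (successors {2, 5}): φ is true.
  5 (successors ∅): φ is false.
Detail at 0 (witness):
  At 0: ◇p requires p at some successor in {4}.
    p holds at 4, so ◇p is true at 0.

Yes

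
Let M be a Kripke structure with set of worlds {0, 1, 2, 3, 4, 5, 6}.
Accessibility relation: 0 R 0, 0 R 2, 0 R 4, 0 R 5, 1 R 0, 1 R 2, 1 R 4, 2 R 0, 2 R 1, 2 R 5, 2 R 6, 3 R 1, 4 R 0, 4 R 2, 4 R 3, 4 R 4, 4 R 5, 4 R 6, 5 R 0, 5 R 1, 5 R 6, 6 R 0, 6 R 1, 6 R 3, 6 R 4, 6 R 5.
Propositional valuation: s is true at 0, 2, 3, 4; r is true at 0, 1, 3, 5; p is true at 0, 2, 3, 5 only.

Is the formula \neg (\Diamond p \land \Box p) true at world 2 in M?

At 2: \Diamond p \land \Box p is false, so \neg (\Diamond p \land \Box p) is true.
  At 2: \Diamond p is true, \Box p is false, so \Diamond p \land \Box p is false.
    At 2: \Diamond p requires p at some successor in {0, 1, 5, 6}.
      p holds at 0, so \Diamond p is true at 2.
    At 2: \Box p requires p at every successor {0, 1, 5, 6}.
      p fails at 1, so \Box p is false at 2.

Yes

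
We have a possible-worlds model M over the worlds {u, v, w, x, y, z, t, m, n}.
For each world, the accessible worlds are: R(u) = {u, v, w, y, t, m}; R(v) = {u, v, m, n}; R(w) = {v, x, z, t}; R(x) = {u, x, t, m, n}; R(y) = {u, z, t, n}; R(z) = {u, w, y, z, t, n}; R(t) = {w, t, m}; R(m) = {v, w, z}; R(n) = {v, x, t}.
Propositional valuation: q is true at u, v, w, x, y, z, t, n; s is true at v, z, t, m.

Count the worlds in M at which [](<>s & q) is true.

5

Let φ = [](<>s & q). Evaluate φ at each world:
  u (successors {u, v, w, y, t, m}): φ is false.
  v (successors {u, v, m, n}): φ is false.
  w (successors {v, x, z, t}): φ is true.
  x (successors {u, x, t, m, n}): φ is false.
  y (successors {u, z, t, n}): φ is true.
  z (successors {u, w, y, z, t, n}): φ is true.
  t (successors {w, t, m}): φ is false.
  m (successors {v, w, z}): φ is true.
  n (successors {v, x, t}): φ is true.
For instance, at m:
  At m: [](<>s & q) requires <>s & q at every successor {v, w, z}.
      At v: <>s is true, q is true, so <>s & q is true.
      At w: <>s is true, q is true, so <>s & q is true.
      At z: <>s is true, q is true, so <>s & q is true.
  So [](<>s & q) is true at m.
Satisfying worlds: {w, y, z, m, n}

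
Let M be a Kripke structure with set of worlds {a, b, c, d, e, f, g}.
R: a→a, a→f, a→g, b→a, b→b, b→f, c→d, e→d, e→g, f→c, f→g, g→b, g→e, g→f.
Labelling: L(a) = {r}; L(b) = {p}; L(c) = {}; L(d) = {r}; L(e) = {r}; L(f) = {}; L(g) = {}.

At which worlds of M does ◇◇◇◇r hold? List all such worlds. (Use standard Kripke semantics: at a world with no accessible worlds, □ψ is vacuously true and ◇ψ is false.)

Recall that ◇ψ holds at a world iff ψ holds at some accessible world.
Let φ = ◇◇◇◇r. Evaluate φ at each world:
  a (successors {a, f, g}): φ is true.
  b (successors {a, b, f}): φ is true.
  c (successors {d}): φ is false.
  d (successors ∅): φ is false.
  e (successors {d, g}): φ is true.
  f (successors {c, g}): φ is true.
  g (successors {b, e, f}): φ is true.
For instance, at g:
  At g: ◇◇◇◇r requires ◇◇◇r at some successor in {b, e, f}.
    ◇◇◇r holds at b, so ◇◇◇◇r is true at g.
      At b: ◇◇◇r requires ◇◇r at some successor in {a, b, f}.
        ◇◇r holds at a, so ◇◇◇r is true at b.
Satisfying worlds: {a, b, e, f, g}

a, b, e, f, g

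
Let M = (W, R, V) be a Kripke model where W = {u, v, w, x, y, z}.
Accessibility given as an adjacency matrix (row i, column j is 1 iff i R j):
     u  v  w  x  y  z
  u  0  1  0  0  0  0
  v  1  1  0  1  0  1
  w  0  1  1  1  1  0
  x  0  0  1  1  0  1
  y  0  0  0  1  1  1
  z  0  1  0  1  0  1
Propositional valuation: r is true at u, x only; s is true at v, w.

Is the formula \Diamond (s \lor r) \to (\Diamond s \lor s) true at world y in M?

No

At y: \Diamond (s \lor r) is true, \Diamond s \lor s is false, so \Diamond (s \lor r) \to (\Diamond s \lor s) is false.
  At y: \Diamond (s \lor r) requires s \lor r at some successor in {x, y, z}.
    s \lor r holds at x, so \Diamond (s \lor r) is true at y.
  At y: \Diamond s is false, s is false, so \Diamond s \lor s is false.
    At y: \Diamond s requires s at some successor in {x, y, z}.
      At x: s is false.
      At y: s is false.
      At z: s is false.
    So \Diamond s is false at y.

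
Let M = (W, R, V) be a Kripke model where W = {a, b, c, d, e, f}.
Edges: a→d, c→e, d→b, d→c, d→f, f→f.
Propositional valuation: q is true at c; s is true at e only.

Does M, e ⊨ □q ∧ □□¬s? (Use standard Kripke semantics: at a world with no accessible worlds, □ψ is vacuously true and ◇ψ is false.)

Yes

At e: □q is true, □□¬s is true, so □q ∧ □□¬s is true.
  At e: no accessible worlds, so □q holds vacuously.
  At e: no accessible worlds, so □□¬s holds vacuously.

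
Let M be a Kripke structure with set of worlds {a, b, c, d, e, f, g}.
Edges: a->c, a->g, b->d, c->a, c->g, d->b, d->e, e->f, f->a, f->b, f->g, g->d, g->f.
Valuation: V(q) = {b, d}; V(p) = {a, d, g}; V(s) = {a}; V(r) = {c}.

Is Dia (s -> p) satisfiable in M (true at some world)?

Let φ = Dia (s -> p). Evaluate φ at each world:
  a (successors {c, g}): φ is true.
  b (successors {d}): φ is true.
  c (successors {a, g}): φ is true.
  d (successors {b, e}): φ is true.
  e (successors {f}): φ is true.
  f (successors {a, b, g}): φ is true.
  g (successors {d, f}): φ is true.
Detail at a (witness):
  At a: Dia (s -> p) requires s -> p at some successor in {c, g}.
    s -> p holds at c, so Dia (s -> p) is true at a.

Yes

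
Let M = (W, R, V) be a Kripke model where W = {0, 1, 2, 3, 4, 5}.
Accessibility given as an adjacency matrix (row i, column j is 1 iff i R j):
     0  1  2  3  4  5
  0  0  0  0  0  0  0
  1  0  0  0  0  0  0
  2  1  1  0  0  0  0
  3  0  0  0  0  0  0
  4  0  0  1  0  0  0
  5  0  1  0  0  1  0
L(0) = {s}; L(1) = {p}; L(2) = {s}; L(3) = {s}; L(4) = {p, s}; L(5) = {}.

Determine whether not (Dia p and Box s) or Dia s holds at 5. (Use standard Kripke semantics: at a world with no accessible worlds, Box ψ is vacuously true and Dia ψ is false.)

Yes

At 5: not (Dia p and Box s) is true, Dia s is true, so not (Dia p and Box s) or Dia s is true.
  At 5: Dia p and Box s is false, so not (Dia p and Box s) is true.
    At 5: Dia p is true, Box s is false, so Dia p and Box s is false.
      At 5: Dia p requires p at some successor in {1, 4}.
        p holds at 1, so Dia p is true at 5.
      At 5: Box s requires s at every successor {1, 4}.
        s fails at 1, so Box s is false at 5.
  At 5: Dia s requires s at some successor in {1, 4}.
    s holds at 4, so Dia s is true at 5.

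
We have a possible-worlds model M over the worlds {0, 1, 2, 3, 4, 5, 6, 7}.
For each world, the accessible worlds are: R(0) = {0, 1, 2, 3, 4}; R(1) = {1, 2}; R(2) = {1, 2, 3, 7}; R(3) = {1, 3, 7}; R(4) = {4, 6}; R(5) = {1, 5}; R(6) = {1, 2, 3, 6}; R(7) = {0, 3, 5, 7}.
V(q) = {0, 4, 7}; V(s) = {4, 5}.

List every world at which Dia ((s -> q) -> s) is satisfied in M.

Recall that Dia ψ holds at a world iff ψ holds at some accessible world.
Let φ = Dia ((s -> q) -> s). Evaluate φ at each world:
  0 (successors {0, 1, 2, 3, 4}): φ is true.
  1 (successors {1, 2}): φ is false.
  2 (successors {1, 2, 3, 7}): φ is false.
  3 (successors {1, 3, 7}): φ is false.
  4 (successors {4, 6}): φ is true.
  5 (successors {1, 5}): φ is true.
  6 (successors {1, 2, 3, 6}): φ is false.
  7 (successors {0, 3, 5, 7}): φ is true.
For instance, at 2:
  At 2: Dia ((s -> q) -> s) requires (s -> q) -> s at some successor in {1, 2, 3, 7}.
    At 1: (s -> q) -> s is false.
    At 2: (s -> q) -> s is false.
    At 3: (s -> q) -> s is false.
    At 7: (s -> q) -> s is false.
  So Dia ((s -> q) -> s) is false at 2.
Satisfying worlds: {0, 4, 5, 7}

0, 4, 5, 7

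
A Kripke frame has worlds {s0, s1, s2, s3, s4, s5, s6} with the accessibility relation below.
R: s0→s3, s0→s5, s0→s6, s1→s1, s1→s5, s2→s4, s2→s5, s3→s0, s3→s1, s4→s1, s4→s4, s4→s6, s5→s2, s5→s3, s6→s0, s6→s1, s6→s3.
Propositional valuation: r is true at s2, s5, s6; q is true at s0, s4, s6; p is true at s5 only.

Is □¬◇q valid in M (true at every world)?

Recall that □ψ holds at a world iff ψ holds at every accessible world, and ◇ψ holds iff ψ holds at some accessible world.
Let φ = □¬◇q. Evaluate φ at each world:
  s0 (successors {s3, s5, s6}): φ is false.
  s1 (successors {s1, s5}): φ is true.
  s2 (successors {s4, s5}): φ is false.
  s3 (successors {s0, s1}): φ is false.
  s4 (successors {s1, s4, s6}): φ is false.
  s5 (successors {s2, s3}): φ is false.
  s6 (successors {s0, s1, s3}): φ is false.
Detail at s0 (counterexample):
  At s0: □¬◇q requires ¬◇q at every successor {s3, s5, s6}.
    ¬◇q fails at s3, so □¬◇q is false at s0.
      At s3: ◇q is true, so ¬◇q is false.

No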